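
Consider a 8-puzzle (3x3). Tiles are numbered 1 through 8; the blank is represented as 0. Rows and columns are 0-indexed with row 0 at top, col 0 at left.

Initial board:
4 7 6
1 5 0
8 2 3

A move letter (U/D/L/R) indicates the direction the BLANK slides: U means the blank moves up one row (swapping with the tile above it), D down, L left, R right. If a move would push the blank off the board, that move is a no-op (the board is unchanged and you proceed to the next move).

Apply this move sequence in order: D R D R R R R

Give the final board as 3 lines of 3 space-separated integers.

After move 1 (D):
4 7 6
1 5 3
8 2 0

After move 2 (R):
4 7 6
1 5 3
8 2 0

After move 3 (D):
4 7 6
1 5 3
8 2 0

After move 4 (R):
4 7 6
1 5 3
8 2 0

After move 5 (R):
4 7 6
1 5 3
8 2 0

After move 6 (R):
4 7 6
1 5 3
8 2 0

After move 7 (R):
4 7 6
1 5 3
8 2 0

Answer: 4 7 6
1 5 3
8 2 0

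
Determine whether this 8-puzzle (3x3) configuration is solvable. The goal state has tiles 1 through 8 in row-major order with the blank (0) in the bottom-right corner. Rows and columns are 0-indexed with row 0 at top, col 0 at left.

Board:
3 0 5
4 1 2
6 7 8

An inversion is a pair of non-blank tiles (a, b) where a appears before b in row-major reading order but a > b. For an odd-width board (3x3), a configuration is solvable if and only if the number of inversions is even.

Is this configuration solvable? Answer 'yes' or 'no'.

Answer: no

Derivation:
Inversions (pairs i<j in row-major order where tile[i] > tile[j] > 0): 7
7 is odd, so the puzzle is not solvable.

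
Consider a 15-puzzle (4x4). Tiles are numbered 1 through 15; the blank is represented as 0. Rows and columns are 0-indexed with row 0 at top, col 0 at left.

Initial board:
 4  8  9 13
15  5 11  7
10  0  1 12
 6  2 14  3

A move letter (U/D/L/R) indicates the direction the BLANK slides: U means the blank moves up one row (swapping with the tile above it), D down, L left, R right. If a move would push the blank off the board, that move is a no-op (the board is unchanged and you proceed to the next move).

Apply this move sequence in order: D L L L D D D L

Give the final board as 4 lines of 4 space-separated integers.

After move 1 (D):
 4  8  9 13
15  5 11  7
10  2  1 12
 6  0 14  3

After move 2 (L):
 4  8  9 13
15  5 11  7
10  2  1 12
 0  6 14  3

After move 3 (L):
 4  8  9 13
15  5 11  7
10  2  1 12
 0  6 14  3

After move 4 (L):
 4  8  9 13
15  5 11  7
10  2  1 12
 0  6 14  3

After move 5 (D):
 4  8  9 13
15  5 11  7
10  2  1 12
 0  6 14  3

After move 6 (D):
 4  8  9 13
15  5 11  7
10  2  1 12
 0  6 14  3

After move 7 (D):
 4  8  9 13
15  5 11  7
10  2  1 12
 0  6 14  3

After move 8 (L):
 4  8  9 13
15  5 11  7
10  2  1 12
 0  6 14  3

Answer:  4  8  9 13
15  5 11  7
10  2  1 12
 0  6 14  3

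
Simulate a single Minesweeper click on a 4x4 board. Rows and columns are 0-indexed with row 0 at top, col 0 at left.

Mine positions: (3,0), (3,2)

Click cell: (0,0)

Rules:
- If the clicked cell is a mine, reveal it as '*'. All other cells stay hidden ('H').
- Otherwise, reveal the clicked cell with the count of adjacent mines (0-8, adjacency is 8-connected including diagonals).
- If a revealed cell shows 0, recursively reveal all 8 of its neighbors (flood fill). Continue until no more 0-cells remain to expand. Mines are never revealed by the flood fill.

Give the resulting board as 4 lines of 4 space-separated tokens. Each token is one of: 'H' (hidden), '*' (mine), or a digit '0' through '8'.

0 0 0 0
0 0 0 0
1 2 1 1
H H H H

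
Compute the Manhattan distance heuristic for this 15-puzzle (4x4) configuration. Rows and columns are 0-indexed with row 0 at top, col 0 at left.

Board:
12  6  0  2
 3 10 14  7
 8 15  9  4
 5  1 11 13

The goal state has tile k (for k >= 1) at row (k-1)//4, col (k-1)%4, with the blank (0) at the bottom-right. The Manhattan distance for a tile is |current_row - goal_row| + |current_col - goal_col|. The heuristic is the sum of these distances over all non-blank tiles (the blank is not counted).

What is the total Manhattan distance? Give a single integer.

Tile 12: (0,0)->(2,3) = 5
Tile 6: (0,1)->(1,1) = 1
Tile 2: (0,3)->(0,1) = 2
Tile 3: (1,0)->(0,2) = 3
Tile 10: (1,1)->(2,1) = 1
Tile 14: (1,2)->(3,1) = 3
Tile 7: (1,3)->(1,2) = 1
Tile 8: (2,0)->(1,3) = 4
Tile 15: (2,1)->(3,2) = 2
Tile 9: (2,2)->(2,0) = 2
Tile 4: (2,3)->(0,3) = 2
Tile 5: (3,0)->(1,0) = 2
Tile 1: (3,1)->(0,0) = 4
Tile 11: (3,2)->(2,2) = 1
Tile 13: (3,3)->(3,0) = 3
Sum: 5 + 1 + 2 + 3 + 1 + 3 + 1 + 4 + 2 + 2 + 2 + 2 + 4 + 1 + 3 = 36

Answer: 36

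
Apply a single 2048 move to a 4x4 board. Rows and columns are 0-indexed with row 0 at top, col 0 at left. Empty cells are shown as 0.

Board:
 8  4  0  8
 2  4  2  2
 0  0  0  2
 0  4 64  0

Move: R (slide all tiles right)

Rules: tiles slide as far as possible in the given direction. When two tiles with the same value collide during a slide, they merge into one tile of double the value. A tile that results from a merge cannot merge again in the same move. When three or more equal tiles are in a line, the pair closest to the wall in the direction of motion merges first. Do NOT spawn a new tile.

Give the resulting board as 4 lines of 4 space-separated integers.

Answer:  0  8  4  8
 0  2  4  4
 0  0  0  2
 0  0  4 64

Derivation:
Slide right:
row 0: [8, 4, 0, 8] -> [0, 8, 4, 8]
row 1: [2, 4, 2, 2] -> [0, 2, 4, 4]
row 2: [0, 0, 0, 2] -> [0, 0, 0, 2]
row 3: [0, 4, 64, 0] -> [0, 0, 4, 64]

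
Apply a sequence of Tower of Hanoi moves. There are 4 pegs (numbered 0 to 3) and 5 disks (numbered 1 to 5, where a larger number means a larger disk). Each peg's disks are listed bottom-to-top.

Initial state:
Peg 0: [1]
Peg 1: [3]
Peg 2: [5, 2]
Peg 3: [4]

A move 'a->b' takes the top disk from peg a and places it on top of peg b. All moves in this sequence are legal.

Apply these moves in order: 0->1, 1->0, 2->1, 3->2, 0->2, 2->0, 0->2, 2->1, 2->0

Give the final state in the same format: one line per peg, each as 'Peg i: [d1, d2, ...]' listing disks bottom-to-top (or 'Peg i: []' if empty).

After move 1 (0->1):
Peg 0: []
Peg 1: [3, 1]
Peg 2: [5, 2]
Peg 3: [4]

After move 2 (1->0):
Peg 0: [1]
Peg 1: [3]
Peg 2: [5, 2]
Peg 3: [4]

After move 3 (2->1):
Peg 0: [1]
Peg 1: [3, 2]
Peg 2: [5]
Peg 3: [4]

After move 4 (3->2):
Peg 0: [1]
Peg 1: [3, 2]
Peg 2: [5, 4]
Peg 3: []

After move 5 (0->2):
Peg 0: []
Peg 1: [3, 2]
Peg 2: [5, 4, 1]
Peg 3: []

After move 6 (2->0):
Peg 0: [1]
Peg 1: [3, 2]
Peg 2: [5, 4]
Peg 3: []

After move 7 (0->2):
Peg 0: []
Peg 1: [3, 2]
Peg 2: [5, 4, 1]
Peg 3: []

After move 8 (2->1):
Peg 0: []
Peg 1: [3, 2, 1]
Peg 2: [5, 4]
Peg 3: []

After move 9 (2->0):
Peg 0: [4]
Peg 1: [3, 2, 1]
Peg 2: [5]
Peg 3: []

Answer: Peg 0: [4]
Peg 1: [3, 2, 1]
Peg 2: [5]
Peg 3: []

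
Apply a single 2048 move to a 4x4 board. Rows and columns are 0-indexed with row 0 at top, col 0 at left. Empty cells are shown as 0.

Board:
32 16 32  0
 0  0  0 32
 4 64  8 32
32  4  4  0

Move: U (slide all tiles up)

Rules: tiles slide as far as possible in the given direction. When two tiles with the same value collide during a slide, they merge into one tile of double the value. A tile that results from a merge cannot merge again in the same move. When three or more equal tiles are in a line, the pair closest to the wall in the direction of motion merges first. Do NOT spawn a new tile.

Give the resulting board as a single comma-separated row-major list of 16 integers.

Answer: 32, 16, 32, 64, 4, 64, 8, 0, 32, 4, 4, 0, 0, 0, 0, 0

Derivation:
Slide up:
col 0: [32, 0, 4, 32] -> [32, 4, 32, 0]
col 1: [16, 0, 64, 4] -> [16, 64, 4, 0]
col 2: [32, 0, 8, 4] -> [32, 8, 4, 0]
col 3: [0, 32, 32, 0] -> [64, 0, 0, 0]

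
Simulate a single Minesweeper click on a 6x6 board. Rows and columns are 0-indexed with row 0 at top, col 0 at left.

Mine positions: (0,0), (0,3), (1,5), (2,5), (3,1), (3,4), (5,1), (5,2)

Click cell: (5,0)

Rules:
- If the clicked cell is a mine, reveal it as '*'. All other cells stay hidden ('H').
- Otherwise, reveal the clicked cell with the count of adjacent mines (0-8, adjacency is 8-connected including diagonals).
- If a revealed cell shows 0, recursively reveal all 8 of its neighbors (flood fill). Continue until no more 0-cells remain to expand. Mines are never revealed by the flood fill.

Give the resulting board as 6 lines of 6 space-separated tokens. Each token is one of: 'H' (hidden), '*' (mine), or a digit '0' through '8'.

H H H H H H
H H H H H H
H H H H H H
H H H H H H
H H H H H H
1 H H H H H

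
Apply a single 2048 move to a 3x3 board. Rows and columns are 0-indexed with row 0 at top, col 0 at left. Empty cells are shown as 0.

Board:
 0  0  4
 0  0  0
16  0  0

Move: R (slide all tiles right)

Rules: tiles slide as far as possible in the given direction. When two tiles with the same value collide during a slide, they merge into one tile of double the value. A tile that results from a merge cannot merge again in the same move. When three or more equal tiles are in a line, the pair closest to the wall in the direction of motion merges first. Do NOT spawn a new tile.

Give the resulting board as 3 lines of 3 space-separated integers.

Slide right:
row 0: [0, 0, 4] -> [0, 0, 4]
row 1: [0, 0, 0] -> [0, 0, 0]
row 2: [16, 0, 0] -> [0, 0, 16]

Answer:  0  0  4
 0  0  0
 0  0 16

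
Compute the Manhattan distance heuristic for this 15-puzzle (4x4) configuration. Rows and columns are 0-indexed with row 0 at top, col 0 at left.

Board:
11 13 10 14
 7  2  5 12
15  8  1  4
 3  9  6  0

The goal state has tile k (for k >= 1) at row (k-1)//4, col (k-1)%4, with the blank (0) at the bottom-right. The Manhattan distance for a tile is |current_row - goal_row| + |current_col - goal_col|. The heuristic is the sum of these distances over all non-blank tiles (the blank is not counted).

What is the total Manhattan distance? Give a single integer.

Answer: 44

Derivation:
Tile 11: (0,0)->(2,2) = 4
Tile 13: (0,1)->(3,0) = 4
Tile 10: (0,2)->(2,1) = 3
Tile 14: (0,3)->(3,1) = 5
Tile 7: (1,0)->(1,2) = 2
Tile 2: (1,1)->(0,1) = 1
Tile 5: (1,2)->(1,0) = 2
Tile 12: (1,3)->(2,3) = 1
Tile 15: (2,0)->(3,2) = 3
Tile 8: (2,1)->(1,3) = 3
Tile 1: (2,2)->(0,0) = 4
Tile 4: (2,3)->(0,3) = 2
Tile 3: (3,0)->(0,2) = 5
Tile 9: (3,1)->(2,0) = 2
Tile 6: (3,2)->(1,1) = 3
Sum: 4 + 4 + 3 + 5 + 2 + 1 + 2 + 1 + 3 + 3 + 4 + 2 + 5 + 2 + 3 = 44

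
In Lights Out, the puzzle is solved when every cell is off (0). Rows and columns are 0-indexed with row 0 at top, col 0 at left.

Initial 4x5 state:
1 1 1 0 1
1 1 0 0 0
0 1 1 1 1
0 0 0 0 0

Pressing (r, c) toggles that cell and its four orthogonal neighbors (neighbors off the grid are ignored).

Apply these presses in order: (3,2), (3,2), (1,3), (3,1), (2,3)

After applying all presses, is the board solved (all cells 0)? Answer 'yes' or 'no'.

After press 1 at (3,2):
1 1 1 0 1
1 1 0 0 0
0 1 0 1 1
0 1 1 1 0

After press 2 at (3,2):
1 1 1 0 1
1 1 0 0 0
0 1 1 1 1
0 0 0 0 0

After press 3 at (1,3):
1 1 1 1 1
1 1 1 1 1
0 1 1 0 1
0 0 0 0 0

After press 4 at (3,1):
1 1 1 1 1
1 1 1 1 1
0 0 1 0 1
1 1 1 0 0

After press 5 at (2,3):
1 1 1 1 1
1 1 1 0 1
0 0 0 1 0
1 1 1 1 0

Lights still on: 14

Answer: no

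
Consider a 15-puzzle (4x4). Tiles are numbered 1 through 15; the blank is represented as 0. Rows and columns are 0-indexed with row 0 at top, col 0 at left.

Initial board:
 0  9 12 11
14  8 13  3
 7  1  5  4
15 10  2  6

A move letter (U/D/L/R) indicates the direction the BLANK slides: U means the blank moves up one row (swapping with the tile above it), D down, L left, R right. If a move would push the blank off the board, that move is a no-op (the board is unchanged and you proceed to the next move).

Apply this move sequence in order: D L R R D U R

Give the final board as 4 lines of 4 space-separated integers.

After move 1 (D):
14  9 12 11
 0  8 13  3
 7  1  5  4
15 10  2  6

After move 2 (L):
14  9 12 11
 0  8 13  3
 7  1  5  4
15 10  2  6

After move 3 (R):
14  9 12 11
 8  0 13  3
 7  1  5  4
15 10  2  6

After move 4 (R):
14  9 12 11
 8 13  0  3
 7  1  5  4
15 10  2  6

After move 5 (D):
14  9 12 11
 8 13  5  3
 7  1  0  4
15 10  2  6

After move 6 (U):
14  9 12 11
 8 13  0  3
 7  1  5  4
15 10  2  6

After move 7 (R):
14  9 12 11
 8 13  3  0
 7  1  5  4
15 10  2  6

Answer: 14  9 12 11
 8 13  3  0
 7  1  5  4
15 10  2  6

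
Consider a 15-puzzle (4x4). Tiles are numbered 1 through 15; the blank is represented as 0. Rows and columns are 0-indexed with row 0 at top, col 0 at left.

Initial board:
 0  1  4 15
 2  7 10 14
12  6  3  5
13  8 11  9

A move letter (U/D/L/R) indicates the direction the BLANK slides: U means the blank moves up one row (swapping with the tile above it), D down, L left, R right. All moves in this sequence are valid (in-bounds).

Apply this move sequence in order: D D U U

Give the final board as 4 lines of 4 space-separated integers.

Answer:  0  1  4 15
 2  7 10 14
12  6  3  5
13  8 11  9

Derivation:
After move 1 (D):
 2  1  4 15
 0  7 10 14
12  6  3  5
13  8 11  9

After move 2 (D):
 2  1  4 15
12  7 10 14
 0  6  3  5
13  8 11  9

After move 3 (U):
 2  1  4 15
 0  7 10 14
12  6  3  5
13  8 11  9

After move 4 (U):
 0  1  4 15
 2  7 10 14
12  6  3  5
13  8 11  9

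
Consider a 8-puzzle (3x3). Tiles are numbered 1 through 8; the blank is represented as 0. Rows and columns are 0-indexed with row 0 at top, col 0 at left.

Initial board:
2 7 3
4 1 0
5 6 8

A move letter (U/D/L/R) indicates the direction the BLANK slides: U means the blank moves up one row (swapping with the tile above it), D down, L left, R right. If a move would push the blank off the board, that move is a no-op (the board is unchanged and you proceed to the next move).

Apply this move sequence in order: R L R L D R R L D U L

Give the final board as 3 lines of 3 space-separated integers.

Answer: 2 7 3
0 4 1
5 6 8

Derivation:
After move 1 (R):
2 7 3
4 1 0
5 6 8

After move 2 (L):
2 7 3
4 0 1
5 6 8

After move 3 (R):
2 7 3
4 1 0
5 6 8

After move 4 (L):
2 7 3
4 0 1
5 6 8

After move 5 (D):
2 7 3
4 6 1
5 0 8

After move 6 (R):
2 7 3
4 6 1
5 8 0

After move 7 (R):
2 7 3
4 6 1
5 8 0

After move 8 (L):
2 7 3
4 6 1
5 0 8

After move 9 (D):
2 7 3
4 6 1
5 0 8

After move 10 (U):
2 7 3
4 0 1
5 6 8

After move 11 (L):
2 7 3
0 4 1
5 6 8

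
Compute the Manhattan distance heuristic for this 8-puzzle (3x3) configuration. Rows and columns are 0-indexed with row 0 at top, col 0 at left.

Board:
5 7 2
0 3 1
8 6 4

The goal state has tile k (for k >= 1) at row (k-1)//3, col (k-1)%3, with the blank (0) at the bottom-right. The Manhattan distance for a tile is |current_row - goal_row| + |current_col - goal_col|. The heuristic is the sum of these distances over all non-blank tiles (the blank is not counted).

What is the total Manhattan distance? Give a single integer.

Tile 5: at (0,0), goal (1,1), distance |0-1|+|0-1| = 2
Tile 7: at (0,1), goal (2,0), distance |0-2|+|1-0| = 3
Tile 2: at (0,2), goal (0,1), distance |0-0|+|2-1| = 1
Tile 3: at (1,1), goal (0,2), distance |1-0|+|1-2| = 2
Tile 1: at (1,2), goal (0,0), distance |1-0|+|2-0| = 3
Tile 8: at (2,0), goal (2,1), distance |2-2|+|0-1| = 1
Tile 6: at (2,1), goal (1,2), distance |2-1|+|1-2| = 2
Tile 4: at (2,2), goal (1,0), distance |2-1|+|2-0| = 3
Sum: 2 + 3 + 1 + 2 + 3 + 1 + 2 + 3 = 17

Answer: 17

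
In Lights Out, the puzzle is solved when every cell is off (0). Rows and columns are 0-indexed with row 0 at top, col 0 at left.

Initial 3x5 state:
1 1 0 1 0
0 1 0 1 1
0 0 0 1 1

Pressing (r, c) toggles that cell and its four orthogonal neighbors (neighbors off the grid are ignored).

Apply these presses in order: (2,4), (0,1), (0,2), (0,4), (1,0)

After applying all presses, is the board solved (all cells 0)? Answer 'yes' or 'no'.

Answer: no

Derivation:
After press 1 at (2,4):
1 1 0 1 0
0 1 0 1 0
0 0 0 0 0

After press 2 at (0,1):
0 0 1 1 0
0 0 0 1 0
0 0 0 0 0

After press 3 at (0,2):
0 1 0 0 0
0 0 1 1 0
0 0 0 0 0

After press 4 at (0,4):
0 1 0 1 1
0 0 1 1 1
0 0 0 0 0

After press 5 at (1,0):
1 1 0 1 1
1 1 1 1 1
1 0 0 0 0

Lights still on: 10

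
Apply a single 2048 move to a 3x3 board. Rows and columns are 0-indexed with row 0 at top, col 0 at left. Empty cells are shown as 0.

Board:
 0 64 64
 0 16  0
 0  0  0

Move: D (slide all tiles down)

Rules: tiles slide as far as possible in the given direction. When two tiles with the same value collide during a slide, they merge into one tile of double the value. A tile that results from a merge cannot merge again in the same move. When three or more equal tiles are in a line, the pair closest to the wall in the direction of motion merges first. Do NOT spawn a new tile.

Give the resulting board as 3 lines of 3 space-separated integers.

Slide down:
col 0: [0, 0, 0] -> [0, 0, 0]
col 1: [64, 16, 0] -> [0, 64, 16]
col 2: [64, 0, 0] -> [0, 0, 64]

Answer:  0  0  0
 0 64  0
 0 16 64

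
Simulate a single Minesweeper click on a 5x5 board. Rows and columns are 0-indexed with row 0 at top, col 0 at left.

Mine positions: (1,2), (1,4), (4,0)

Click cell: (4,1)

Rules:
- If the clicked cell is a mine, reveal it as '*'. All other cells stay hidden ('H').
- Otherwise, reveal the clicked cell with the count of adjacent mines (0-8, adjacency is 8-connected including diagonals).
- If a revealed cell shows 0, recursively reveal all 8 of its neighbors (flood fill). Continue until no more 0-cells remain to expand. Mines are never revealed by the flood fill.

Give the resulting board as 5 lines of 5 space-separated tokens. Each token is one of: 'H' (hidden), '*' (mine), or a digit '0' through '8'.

H H H H H
H H H H H
H H H H H
H H H H H
H 1 H H H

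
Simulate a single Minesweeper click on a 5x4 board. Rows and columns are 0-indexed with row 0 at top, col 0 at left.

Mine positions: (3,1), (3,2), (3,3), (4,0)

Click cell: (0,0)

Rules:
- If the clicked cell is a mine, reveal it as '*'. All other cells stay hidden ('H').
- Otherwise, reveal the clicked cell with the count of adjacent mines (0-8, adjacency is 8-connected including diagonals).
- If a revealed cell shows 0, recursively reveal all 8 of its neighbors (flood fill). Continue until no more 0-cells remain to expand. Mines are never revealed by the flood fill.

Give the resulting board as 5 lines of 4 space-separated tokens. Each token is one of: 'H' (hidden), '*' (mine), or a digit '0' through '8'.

0 0 0 0
0 0 0 0
1 2 3 2
H H H H
H H H H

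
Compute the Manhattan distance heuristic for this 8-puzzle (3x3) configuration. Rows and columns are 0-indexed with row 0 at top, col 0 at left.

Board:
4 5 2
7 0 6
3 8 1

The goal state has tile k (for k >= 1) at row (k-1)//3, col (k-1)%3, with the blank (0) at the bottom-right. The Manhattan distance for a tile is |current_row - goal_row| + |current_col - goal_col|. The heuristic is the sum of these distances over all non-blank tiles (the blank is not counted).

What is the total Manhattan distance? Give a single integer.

Tile 4: at (0,0), goal (1,0), distance |0-1|+|0-0| = 1
Tile 5: at (0,1), goal (1,1), distance |0-1|+|1-1| = 1
Tile 2: at (0,2), goal (0,1), distance |0-0|+|2-1| = 1
Tile 7: at (1,0), goal (2,0), distance |1-2|+|0-0| = 1
Tile 6: at (1,2), goal (1,2), distance |1-1|+|2-2| = 0
Tile 3: at (2,0), goal (0,2), distance |2-0|+|0-2| = 4
Tile 8: at (2,1), goal (2,1), distance |2-2|+|1-1| = 0
Tile 1: at (2,2), goal (0,0), distance |2-0|+|2-0| = 4
Sum: 1 + 1 + 1 + 1 + 0 + 4 + 0 + 4 = 12

Answer: 12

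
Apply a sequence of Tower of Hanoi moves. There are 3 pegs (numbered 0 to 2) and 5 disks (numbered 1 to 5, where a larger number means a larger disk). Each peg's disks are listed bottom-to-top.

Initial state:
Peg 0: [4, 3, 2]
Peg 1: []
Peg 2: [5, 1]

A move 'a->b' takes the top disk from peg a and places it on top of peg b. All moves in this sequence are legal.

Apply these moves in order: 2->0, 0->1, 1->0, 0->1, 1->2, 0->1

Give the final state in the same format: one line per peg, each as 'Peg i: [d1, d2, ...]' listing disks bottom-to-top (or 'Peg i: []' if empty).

Answer: Peg 0: [4, 3]
Peg 1: [2]
Peg 2: [5, 1]

Derivation:
After move 1 (2->0):
Peg 0: [4, 3, 2, 1]
Peg 1: []
Peg 2: [5]

After move 2 (0->1):
Peg 0: [4, 3, 2]
Peg 1: [1]
Peg 2: [5]

After move 3 (1->0):
Peg 0: [4, 3, 2, 1]
Peg 1: []
Peg 2: [5]

After move 4 (0->1):
Peg 0: [4, 3, 2]
Peg 1: [1]
Peg 2: [5]

After move 5 (1->2):
Peg 0: [4, 3, 2]
Peg 1: []
Peg 2: [5, 1]

After move 6 (0->1):
Peg 0: [4, 3]
Peg 1: [2]
Peg 2: [5, 1]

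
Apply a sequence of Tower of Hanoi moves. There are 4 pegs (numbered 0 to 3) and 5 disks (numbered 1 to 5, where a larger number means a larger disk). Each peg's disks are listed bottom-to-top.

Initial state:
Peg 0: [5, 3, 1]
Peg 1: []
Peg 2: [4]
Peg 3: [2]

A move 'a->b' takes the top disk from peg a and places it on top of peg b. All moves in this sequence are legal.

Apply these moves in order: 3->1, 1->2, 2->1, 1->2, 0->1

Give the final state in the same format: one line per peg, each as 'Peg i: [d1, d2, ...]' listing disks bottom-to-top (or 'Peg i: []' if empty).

After move 1 (3->1):
Peg 0: [5, 3, 1]
Peg 1: [2]
Peg 2: [4]
Peg 3: []

After move 2 (1->2):
Peg 0: [5, 3, 1]
Peg 1: []
Peg 2: [4, 2]
Peg 3: []

After move 3 (2->1):
Peg 0: [5, 3, 1]
Peg 1: [2]
Peg 2: [4]
Peg 3: []

After move 4 (1->2):
Peg 0: [5, 3, 1]
Peg 1: []
Peg 2: [4, 2]
Peg 3: []

After move 5 (0->1):
Peg 0: [5, 3]
Peg 1: [1]
Peg 2: [4, 2]
Peg 3: []

Answer: Peg 0: [5, 3]
Peg 1: [1]
Peg 2: [4, 2]
Peg 3: []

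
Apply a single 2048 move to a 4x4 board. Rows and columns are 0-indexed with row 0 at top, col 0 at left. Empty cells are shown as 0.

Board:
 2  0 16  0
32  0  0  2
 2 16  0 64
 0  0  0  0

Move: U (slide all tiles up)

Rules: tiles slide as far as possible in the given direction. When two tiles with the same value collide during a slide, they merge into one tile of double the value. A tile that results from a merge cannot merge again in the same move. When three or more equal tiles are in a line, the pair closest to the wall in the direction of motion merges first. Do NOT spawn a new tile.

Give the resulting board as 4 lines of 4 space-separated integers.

Slide up:
col 0: [2, 32, 2, 0] -> [2, 32, 2, 0]
col 1: [0, 0, 16, 0] -> [16, 0, 0, 0]
col 2: [16, 0, 0, 0] -> [16, 0, 0, 0]
col 3: [0, 2, 64, 0] -> [2, 64, 0, 0]

Answer:  2 16 16  2
32  0  0 64
 2  0  0  0
 0  0  0  0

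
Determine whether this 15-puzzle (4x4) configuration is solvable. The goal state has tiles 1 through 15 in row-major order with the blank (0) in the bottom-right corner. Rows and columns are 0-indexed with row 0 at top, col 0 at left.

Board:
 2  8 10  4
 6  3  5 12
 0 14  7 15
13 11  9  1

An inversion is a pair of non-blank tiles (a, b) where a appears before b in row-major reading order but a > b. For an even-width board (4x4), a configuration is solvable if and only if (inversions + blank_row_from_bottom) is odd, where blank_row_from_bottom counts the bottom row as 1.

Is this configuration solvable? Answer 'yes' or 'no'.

Inversions: 41
Blank is in row 2 (0-indexed from top), which is row 2 counting from the bottom (bottom = 1).
41 + 2 = 43, which is odd, so the puzzle is solvable.

Answer: yes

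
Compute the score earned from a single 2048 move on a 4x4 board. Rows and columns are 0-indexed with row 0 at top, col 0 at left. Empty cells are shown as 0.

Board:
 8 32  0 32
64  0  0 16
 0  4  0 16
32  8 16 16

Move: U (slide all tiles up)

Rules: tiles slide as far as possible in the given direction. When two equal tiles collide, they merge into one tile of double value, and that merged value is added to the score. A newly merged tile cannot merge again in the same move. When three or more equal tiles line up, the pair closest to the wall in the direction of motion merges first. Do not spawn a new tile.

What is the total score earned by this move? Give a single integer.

Slide up:
col 0: [8, 64, 0, 32] -> [8, 64, 32, 0]  score +0 (running 0)
col 1: [32, 0, 4, 8] -> [32, 4, 8, 0]  score +0 (running 0)
col 2: [0, 0, 0, 16] -> [16, 0, 0, 0]  score +0 (running 0)
col 3: [32, 16, 16, 16] -> [32, 32, 16, 0]  score +32 (running 32)
Board after move:
 8 32 16 32
64  4  0 32
32  8  0 16
 0  0  0  0

Answer: 32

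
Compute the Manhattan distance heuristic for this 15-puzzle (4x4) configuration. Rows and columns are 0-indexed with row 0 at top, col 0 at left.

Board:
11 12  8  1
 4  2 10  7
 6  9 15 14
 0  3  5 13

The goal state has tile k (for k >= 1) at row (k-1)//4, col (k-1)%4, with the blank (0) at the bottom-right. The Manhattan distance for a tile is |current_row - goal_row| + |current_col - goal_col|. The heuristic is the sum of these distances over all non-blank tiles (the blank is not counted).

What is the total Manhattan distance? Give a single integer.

Answer: 39

Derivation:
Tile 11: (0,0)->(2,2) = 4
Tile 12: (0,1)->(2,3) = 4
Tile 8: (0,2)->(1,3) = 2
Tile 1: (0,3)->(0,0) = 3
Tile 4: (1,0)->(0,3) = 4
Tile 2: (1,1)->(0,1) = 1
Tile 10: (1,2)->(2,1) = 2
Tile 7: (1,3)->(1,2) = 1
Tile 6: (2,0)->(1,1) = 2
Tile 9: (2,1)->(2,0) = 1
Tile 15: (2,2)->(3,2) = 1
Tile 14: (2,3)->(3,1) = 3
Tile 3: (3,1)->(0,2) = 4
Tile 5: (3,2)->(1,0) = 4
Tile 13: (3,3)->(3,0) = 3
Sum: 4 + 4 + 2 + 3 + 4 + 1 + 2 + 1 + 2 + 1 + 1 + 3 + 4 + 4 + 3 = 39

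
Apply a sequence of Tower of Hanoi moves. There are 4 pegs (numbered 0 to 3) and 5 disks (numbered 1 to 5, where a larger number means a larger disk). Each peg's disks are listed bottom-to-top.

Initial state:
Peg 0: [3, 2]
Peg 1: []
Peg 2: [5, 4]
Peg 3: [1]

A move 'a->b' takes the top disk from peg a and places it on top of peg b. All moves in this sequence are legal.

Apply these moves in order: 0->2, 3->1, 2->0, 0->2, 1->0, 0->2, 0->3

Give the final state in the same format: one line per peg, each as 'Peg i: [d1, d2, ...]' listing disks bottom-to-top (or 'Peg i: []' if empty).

After move 1 (0->2):
Peg 0: [3]
Peg 1: []
Peg 2: [5, 4, 2]
Peg 3: [1]

After move 2 (3->1):
Peg 0: [3]
Peg 1: [1]
Peg 2: [5, 4, 2]
Peg 3: []

After move 3 (2->0):
Peg 0: [3, 2]
Peg 1: [1]
Peg 2: [5, 4]
Peg 3: []

After move 4 (0->2):
Peg 0: [3]
Peg 1: [1]
Peg 2: [5, 4, 2]
Peg 3: []

After move 5 (1->0):
Peg 0: [3, 1]
Peg 1: []
Peg 2: [5, 4, 2]
Peg 3: []

After move 6 (0->2):
Peg 0: [3]
Peg 1: []
Peg 2: [5, 4, 2, 1]
Peg 3: []

After move 7 (0->3):
Peg 0: []
Peg 1: []
Peg 2: [5, 4, 2, 1]
Peg 3: [3]

Answer: Peg 0: []
Peg 1: []
Peg 2: [5, 4, 2, 1]
Peg 3: [3]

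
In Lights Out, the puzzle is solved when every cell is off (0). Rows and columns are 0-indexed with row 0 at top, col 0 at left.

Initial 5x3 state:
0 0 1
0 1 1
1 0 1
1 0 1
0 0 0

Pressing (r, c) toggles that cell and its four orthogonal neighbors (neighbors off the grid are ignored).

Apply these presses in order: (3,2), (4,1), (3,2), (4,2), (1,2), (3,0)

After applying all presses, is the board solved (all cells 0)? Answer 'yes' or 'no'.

Answer: yes

Derivation:
After press 1 at (3,2):
0 0 1
0 1 1
1 0 0
1 1 0
0 0 1

After press 2 at (4,1):
0 0 1
0 1 1
1 0 0
1 0 0
1 1 0

After press 3 at (3,2):
0 0 1
0 1 1
1 0 1
1 1 1
1 1 1

After press 4 at (4,2):
0 0 1
0 1 1
1 0 1
1 1 0
1 0 0

After press 5 at (1,2):
0 0 0
0 0 0
1 0 0
1 1 0
1 0 0

After press 6 at (3,0):
0 0 0
0 0 0
0 0 0
0 0 0
0 0 0

Lights still on: 0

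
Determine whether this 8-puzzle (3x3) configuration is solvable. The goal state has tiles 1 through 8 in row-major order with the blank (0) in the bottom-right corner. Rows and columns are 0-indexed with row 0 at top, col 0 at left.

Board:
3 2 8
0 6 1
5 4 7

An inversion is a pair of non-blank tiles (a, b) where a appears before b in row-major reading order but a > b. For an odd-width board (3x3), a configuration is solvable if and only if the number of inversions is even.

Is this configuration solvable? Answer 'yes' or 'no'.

Answer: yes

Derivation:
Inversions (pairs i<j in row-major order where tile[i] > tile[j] > 0): 12
12 is even, so the puzzle is solvable.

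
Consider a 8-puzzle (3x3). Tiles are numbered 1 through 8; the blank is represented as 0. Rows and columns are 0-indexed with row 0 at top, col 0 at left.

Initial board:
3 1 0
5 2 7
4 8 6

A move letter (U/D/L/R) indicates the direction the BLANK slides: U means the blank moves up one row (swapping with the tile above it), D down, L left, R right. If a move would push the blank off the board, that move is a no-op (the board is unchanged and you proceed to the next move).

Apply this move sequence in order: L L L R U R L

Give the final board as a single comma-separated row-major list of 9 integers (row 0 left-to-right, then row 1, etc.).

Answer: 3, 0, 1, 5, 2, 7, 4, 8, 6

Derivation:
After move 1 (L):
3 0 1
5 2 7
4 8 6

After move 2 (L):
0 3 1
5 2 7
4 8 6

After move 3 (L):
0 3 1
5 2 7
4 8 6

After move 4 (R):
3 0 1
5 2 7
4 8 6

After move 5 (U):
3 0 1
5 2 7
4 8 6

After move 6 (R):
3 1 0
5 2 7
4 8 6

After move 7 (L):
3 0 1
5 2 7
4 8 6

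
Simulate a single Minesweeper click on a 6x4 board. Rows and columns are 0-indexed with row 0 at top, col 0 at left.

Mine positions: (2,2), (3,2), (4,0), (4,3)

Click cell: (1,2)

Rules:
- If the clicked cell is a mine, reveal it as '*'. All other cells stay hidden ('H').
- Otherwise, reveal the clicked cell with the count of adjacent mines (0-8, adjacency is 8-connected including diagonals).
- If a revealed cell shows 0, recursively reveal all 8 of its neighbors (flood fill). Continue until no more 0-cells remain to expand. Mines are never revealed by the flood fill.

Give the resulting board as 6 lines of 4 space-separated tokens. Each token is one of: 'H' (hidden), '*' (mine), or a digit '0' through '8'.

H H H H
H H 1 H
H H H H
H H H H
H H H H
H H H H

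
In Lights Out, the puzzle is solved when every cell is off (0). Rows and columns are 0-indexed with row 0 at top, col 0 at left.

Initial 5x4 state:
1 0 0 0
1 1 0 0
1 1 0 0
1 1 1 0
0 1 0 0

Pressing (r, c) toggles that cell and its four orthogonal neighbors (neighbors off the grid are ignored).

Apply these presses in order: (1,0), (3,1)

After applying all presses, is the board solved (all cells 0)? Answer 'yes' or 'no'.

Answer: yes

Derivation:
After press 1 at (1,0):
0 0 0 0
0 0 0 0
0 1 0 0
1 1 1 0
0 1 0 0

After press 2 at (3,1):
0 0 0 0
0 0 0 0
0 0 0 0
0 0 0 0
0 0 0 0

Lights still on: 0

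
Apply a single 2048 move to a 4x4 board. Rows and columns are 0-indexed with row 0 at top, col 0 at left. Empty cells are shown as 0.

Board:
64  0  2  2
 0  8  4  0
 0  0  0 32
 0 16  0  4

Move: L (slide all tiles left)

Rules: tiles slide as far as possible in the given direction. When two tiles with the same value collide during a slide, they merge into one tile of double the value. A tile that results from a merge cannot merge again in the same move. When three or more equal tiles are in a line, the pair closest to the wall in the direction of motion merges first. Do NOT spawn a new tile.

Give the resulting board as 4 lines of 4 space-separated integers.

Slide left:
row 0: [64, 0, 2, 2] -> [64, 4, 0, 0]
row 1: [0, 8, 4, 0] -> [8, 4, 0, 0]
row 2: [0, 0, 0, 32] -> [32, 0, 0, 0]
row 3: [0, 16, 0, 4] -> [16, 4, 0, 0]

Answer: 64  4  0  0
 8  4  0  0
32  0  0  0
16  4  0  0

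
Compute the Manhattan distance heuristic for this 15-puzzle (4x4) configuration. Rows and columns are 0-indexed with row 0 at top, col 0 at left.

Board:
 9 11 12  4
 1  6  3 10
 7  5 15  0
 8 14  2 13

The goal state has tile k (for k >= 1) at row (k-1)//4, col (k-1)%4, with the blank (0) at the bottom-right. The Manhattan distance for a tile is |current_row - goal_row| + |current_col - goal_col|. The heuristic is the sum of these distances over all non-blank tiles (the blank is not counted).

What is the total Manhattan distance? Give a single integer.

Answer: 31

Derivation:
Tile 9: at (0,0), goal (2,0), distance |0-2|+|0-0| = 2
Tile 11: at (0,1), goal (2,2), distance |0-2|+|1-2| = 3
Tile 12: at (0,2), goal (2,3), distance |0-2|+|2-3| = 3
Tile 4: at (0,3), goal (0,3), distance |0-0|+|3-3| = 0
Tile 1: at (1,0), goal (0,0), distance |1-0|+|0-0| = 1
Tile 6: at (1,1), goal (1,1), distance |1-1|+|1-1| = 0
Tile 3: at (1,2), goal (0,2), distance |1-0|+|2-2| = 1
Tile 10: at (1,3), goal (2,1), distance |1-2|+|3-1| = 3
Tile 7: at (2,0), goal (1,2), distance |2-1|+|0-2| = 3
Tile 5: at (2,1), goal (1,0), distance |2-1|+|1-0| = 2
Tile 15: at (2,2), goal (3,2), distance |2-3|+|2-2| = 1
Tile 8: at (3,0), goal (1,3), distance |3-1|+|0-3| = 5
Tile 14: at (3,1), goal (3,1), distance |3-3|+|1-1| = 0
Tile 2: at (3,2), goal (0,1), distance |3-0|+|2-1| = 4
Tile 13: at (3,3), goal (3,0), distance |3-3|+|3-0| = 3
Sum: 2 + 3 + 3 + 0 + 1 + 0 + 1 + 3 + 3 + 2 + 1 + 5 + 0 + 4 + 3 = 31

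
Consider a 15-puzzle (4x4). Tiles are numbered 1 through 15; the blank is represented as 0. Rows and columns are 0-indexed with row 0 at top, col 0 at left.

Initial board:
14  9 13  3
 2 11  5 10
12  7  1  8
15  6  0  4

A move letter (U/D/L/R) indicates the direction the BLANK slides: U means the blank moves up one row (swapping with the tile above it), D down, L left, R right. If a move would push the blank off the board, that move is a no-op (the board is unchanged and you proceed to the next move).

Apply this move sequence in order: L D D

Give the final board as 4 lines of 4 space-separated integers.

Answer: 14  9 13  3
 2 11  5 10
12  7  1  8
15  0  6  4

Derivation:
After move 1 (L):
14  9 13  3
 2 11  5 10
12  7  1  8
15  0  6  4

After move 2 (D):
14  9 13  3
 2 11  5 10
12  7  1  8
15  0  6  4

After move 3 (D):
14  9 13  3
 2 11  5 10
12  7  1  8
15  0  6  4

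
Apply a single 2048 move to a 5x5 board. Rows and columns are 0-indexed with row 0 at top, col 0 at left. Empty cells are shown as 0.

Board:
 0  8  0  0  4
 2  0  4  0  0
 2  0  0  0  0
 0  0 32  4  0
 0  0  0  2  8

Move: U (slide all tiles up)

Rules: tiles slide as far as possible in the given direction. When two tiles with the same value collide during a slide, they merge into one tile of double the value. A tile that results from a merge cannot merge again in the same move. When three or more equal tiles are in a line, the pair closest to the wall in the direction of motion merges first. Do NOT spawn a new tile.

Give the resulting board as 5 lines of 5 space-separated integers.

Slide up:
col 0: [0, 2, 2, 0, 0] -> [4, 0, 0, 0, 0]
col 1: [8, 0, 0, 0, 0] -> [8, 0, 0, 0, 0]
col 2: [0, 4, 0, 32, 0] -> [4, 32, 0, 0, 0]
col 3: [0, 0, 0, 4, 2] -> [4, 2, 0, 0, 0]
col 4: [4, 0, 0, 0, 8] -> [4, 8, 0, 0, 0]

Answer:  4  8  4  4  4
 0  0 32  2  8
 0  0  0  0  0
 0  0  0  0  0
 0  0  0  0  0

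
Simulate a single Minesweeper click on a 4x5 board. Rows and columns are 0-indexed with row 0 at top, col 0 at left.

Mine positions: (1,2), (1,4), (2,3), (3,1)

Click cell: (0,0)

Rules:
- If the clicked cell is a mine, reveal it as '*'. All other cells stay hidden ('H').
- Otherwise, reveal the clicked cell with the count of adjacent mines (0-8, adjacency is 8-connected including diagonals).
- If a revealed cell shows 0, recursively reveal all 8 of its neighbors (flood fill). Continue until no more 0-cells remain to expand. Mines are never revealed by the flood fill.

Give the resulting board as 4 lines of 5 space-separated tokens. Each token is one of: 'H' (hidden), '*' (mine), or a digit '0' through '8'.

0 1 H H H
0 1 H H H
1 2 H H H
H H H H H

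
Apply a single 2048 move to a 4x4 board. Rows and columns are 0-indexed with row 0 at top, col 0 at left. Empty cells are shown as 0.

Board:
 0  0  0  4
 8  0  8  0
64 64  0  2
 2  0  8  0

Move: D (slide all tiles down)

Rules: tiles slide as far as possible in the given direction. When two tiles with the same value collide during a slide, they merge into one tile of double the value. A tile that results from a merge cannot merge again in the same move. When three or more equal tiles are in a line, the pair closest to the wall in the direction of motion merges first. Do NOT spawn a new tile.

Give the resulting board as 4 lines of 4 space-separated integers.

Answer:  0  0  0  0
 8  0  0  0
64  0  0  4
 2 64 16  2

Derivation:
Slide down:
col 0: [0, 8, 64, 2] -> [0, 8, 64, 2]
col 1: [0, 0, 64, 0] -> [0, 0, 0, 64]
col 2: [0, 8, 0, 8] -> [0, 0, 0, 16]
col 3: [4, 0, 2, 0] -> [0, 0, 4, 2]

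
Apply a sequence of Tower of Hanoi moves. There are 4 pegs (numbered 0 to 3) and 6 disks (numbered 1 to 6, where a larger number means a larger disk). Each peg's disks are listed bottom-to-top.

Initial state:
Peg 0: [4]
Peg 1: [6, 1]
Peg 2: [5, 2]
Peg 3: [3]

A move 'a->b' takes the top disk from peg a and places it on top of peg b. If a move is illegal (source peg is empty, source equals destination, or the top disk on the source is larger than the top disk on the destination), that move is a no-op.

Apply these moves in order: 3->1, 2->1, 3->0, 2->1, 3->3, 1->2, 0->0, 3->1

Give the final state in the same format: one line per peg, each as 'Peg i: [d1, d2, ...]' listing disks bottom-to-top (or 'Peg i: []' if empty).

Answer: Peg 0: [4, 3]
Peg 1: [6]
Peg 2: [5, 2, 1]
Peg 3: []

Derivation:
After move 1 (3->1):
Peg 0: [4]
Peg 1: [6, 1]
Peg 2: [5, 2]
Peg 3: [3]

After move 2 (2->1):
Peg 0: [4]
Peg 1: [6, 1]
Peg 2: [5, 2]
Peg 3: [3]

After move 3 (3->0):
Peg 0: [4, 3]
Peg 1: [6, 1]
Peg 2: [5, 2]
Peg 3: []

After move 4 (2->1):
Peg 0: [4, 3]
Peg 1: [6, 1]
Peg 2: [5, 2]
Peg 3: []

After move 5 (3->3):
Peg 0: [4, 3]
Peg 1: [6, 1]
Peg 2: [5, 2]
Peg 3: []

After move 6 (1->2):
Peg 0: [4, 3]
Peg 1: [6]
Peg 2: [5, 2, 1]
Peg 3: []

After move 7 (0->0):
Peg 0: [4, 3]
Peg 1: [6]
Peg 2: [5, 2, 1]
Peg 3: []

After move 8 (3->1):
Peg 0: [4, 3]
Peg 1: [6]
Peg 2: [5, 2, 1]
Peg 3: []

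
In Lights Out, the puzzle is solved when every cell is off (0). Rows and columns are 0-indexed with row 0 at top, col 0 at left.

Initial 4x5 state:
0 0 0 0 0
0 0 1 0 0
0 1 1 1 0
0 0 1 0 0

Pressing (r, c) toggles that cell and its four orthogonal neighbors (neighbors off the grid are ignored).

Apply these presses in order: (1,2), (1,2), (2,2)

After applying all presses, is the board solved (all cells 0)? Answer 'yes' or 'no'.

Answer: yes

Derivation:
After press 1 at (1,2):
0 0 1 0 0
0 1 0 1 0
0 1 0 1 0
0 0 1 0 0

After press 2 at (1,2):
0 0 0 0 0
0 0 1 0 0
0 1 1 1 0
0 0 1 0 0

After press 3 at (2,2):
0 0 0 0 0
0 0 0 0 0
0 0 0 0 0
0 0 0 0 0

Lights still on: 0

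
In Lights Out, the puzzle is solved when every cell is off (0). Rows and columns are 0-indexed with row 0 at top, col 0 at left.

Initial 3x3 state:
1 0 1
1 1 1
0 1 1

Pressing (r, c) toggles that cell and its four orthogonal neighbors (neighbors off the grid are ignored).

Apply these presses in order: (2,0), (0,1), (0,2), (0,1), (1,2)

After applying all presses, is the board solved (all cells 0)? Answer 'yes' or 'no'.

After press 1 at (2,0):
1 0 1
0 1 1
1 0 1

After press 2 at (0,1):
0 1 0
0 0 1
1 0 1

After press 3 at (0,2):
0 0 1
0 0 0
1 0 1

After press 4 at (0,1):
1 1 0
0 1 0
1 0 1

After press 5 at (1,2):
1 1 1
0 0 1
1 0 0

Lights still on: 5

Answer: no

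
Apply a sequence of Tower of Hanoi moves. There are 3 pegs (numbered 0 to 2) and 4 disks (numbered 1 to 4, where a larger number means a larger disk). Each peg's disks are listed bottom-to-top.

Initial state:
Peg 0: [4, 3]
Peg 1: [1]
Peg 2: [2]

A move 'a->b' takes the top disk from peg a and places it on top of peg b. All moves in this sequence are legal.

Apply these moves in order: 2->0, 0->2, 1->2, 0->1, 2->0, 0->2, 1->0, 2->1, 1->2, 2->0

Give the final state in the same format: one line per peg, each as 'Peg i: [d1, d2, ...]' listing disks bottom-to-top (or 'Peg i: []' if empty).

Answer: Peg 0: [4, 3, 1]
Peg 1: []
Peg 2: [2]

Derivation:
After move 1 (2->0):
Peg 0: [4, 3, 2]
Peg 1: [1]
Peg 2: []

After move 2 (0->2):
Peg 0: [4, 3]
Peg 1: [1]
Peg 2: [2]

After move 3 (1->2):
Peg 0: [4, 3]
Peg 1: []
Peg 2: [2, 1]

After move 4 (0->1):
Peg 0: [4]
Peg 1: [3]
Peg 2: [2, 1]

After move 5 (2->0):
Peg 0: [4, 1]
Peg 1: [3]
Peg 2: [2]

After move 6 (0->2):
Peg 0: [4]
Peg 1: [3]
Peg 2: [2, 1]

After move 7 (1->0):
Peg 0: [4, 3]
Peg 1: []
Peg 2: [2, 1]

After move 8 (2->1):
Peg 0: [4, 3]
Peg 1: [1]
Peg 2: [2]

After move 9 (1->2):
Peg 0: [4, 3]
Peg 1: []
Peg 2: [2, 1]

After move 10 (2->0):
Peg 0: [4, 3, 1]
Peg 1: []
Peg 2: [2]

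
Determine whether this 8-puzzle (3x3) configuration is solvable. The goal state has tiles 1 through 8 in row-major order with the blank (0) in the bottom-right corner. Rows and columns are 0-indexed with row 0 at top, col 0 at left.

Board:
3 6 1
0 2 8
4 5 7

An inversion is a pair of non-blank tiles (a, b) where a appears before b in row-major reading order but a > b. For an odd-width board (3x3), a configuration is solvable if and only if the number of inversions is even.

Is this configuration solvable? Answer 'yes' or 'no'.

Answer: no

Derivation:
Inversions (pairs i<j in row-major order where tile[i] > tile[j] > 0): 9
9 is odd, so the puzzle is not solvable.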